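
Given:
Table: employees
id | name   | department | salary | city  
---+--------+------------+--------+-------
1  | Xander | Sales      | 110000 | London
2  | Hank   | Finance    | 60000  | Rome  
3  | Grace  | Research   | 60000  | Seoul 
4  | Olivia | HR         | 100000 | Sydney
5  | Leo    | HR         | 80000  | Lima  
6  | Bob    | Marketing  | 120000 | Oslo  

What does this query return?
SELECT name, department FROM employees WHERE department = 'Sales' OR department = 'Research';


Filtering: department = 'Sales' OR 'Research'
Matching: 2 rows

2 rows:
Xander, Sales
Grace, Research


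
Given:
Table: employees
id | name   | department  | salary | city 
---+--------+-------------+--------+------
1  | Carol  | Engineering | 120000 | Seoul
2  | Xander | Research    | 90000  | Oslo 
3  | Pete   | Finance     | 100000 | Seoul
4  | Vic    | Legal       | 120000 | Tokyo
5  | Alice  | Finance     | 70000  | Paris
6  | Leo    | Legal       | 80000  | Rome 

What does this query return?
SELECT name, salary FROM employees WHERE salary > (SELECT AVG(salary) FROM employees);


Subquery: AVG(salary) = 96666.67
Filtering: salary > 96666.67
  Carol (120000) -> MATCH
  Pete (100000) -> MATCH
  Vic (120000) -> MATCH


3 rows:
Carol, 120000
Pete, 100000
Vic, 120000


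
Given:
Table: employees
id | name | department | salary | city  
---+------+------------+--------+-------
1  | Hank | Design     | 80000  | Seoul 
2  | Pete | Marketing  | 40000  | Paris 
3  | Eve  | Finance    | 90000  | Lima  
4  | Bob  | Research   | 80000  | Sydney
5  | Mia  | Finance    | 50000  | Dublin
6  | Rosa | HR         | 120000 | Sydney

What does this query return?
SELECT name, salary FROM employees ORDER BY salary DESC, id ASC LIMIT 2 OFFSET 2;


Sort by salary DESC (id ASC tiebreak), then skip 2 and take 2
Rows 3 through 4

2 rows:
Hank, 80000
Bob, 80000


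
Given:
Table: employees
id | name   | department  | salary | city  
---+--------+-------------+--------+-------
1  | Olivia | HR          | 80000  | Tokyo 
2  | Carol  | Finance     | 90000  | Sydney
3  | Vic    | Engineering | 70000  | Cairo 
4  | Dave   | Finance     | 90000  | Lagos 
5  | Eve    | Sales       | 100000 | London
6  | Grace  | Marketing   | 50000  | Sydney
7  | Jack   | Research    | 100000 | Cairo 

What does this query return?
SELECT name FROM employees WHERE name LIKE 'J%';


LIKE 'J%' matches names starting with 'J'
Matching: 1

1 rows:
Jack


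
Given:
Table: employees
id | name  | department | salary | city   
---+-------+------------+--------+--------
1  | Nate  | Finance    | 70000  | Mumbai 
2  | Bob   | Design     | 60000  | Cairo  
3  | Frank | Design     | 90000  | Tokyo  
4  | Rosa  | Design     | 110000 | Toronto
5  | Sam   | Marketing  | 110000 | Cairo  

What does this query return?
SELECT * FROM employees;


SELECT * returns all 5 rows with all columns

5 rows:
1, Nate, Finance, 70000, Mumbai
2, Bob, Design, 60000, Cairo
3, Frank, Design, 90000, Tokyo
4, Rosa, Design, 110000, Toronto
5, Sam, Marketing, 110000, Cairo


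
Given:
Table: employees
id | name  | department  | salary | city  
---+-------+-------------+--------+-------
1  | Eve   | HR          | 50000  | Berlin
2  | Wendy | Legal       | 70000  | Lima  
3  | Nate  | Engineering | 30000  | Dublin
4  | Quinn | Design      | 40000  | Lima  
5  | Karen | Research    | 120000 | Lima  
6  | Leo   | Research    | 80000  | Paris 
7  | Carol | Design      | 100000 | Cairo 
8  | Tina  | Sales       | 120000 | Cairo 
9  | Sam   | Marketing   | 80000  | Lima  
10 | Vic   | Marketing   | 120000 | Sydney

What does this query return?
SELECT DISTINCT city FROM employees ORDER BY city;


All 'city' values (row order): Berlin, Lima, Dublin, Lima, Lima, Paris, Cairo, Cairo, Lima, Sydney
Removing duplicates leaves 6 unique value(s).

6 values:
Berlin
Cairo
Dublin
Lima
Paris
Sydney


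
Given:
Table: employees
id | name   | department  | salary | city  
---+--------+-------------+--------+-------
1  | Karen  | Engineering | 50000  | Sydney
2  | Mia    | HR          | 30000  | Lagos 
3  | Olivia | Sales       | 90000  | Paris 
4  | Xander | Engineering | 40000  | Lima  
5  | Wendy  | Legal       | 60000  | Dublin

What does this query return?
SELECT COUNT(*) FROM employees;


COUNT(*) counts all rows

5


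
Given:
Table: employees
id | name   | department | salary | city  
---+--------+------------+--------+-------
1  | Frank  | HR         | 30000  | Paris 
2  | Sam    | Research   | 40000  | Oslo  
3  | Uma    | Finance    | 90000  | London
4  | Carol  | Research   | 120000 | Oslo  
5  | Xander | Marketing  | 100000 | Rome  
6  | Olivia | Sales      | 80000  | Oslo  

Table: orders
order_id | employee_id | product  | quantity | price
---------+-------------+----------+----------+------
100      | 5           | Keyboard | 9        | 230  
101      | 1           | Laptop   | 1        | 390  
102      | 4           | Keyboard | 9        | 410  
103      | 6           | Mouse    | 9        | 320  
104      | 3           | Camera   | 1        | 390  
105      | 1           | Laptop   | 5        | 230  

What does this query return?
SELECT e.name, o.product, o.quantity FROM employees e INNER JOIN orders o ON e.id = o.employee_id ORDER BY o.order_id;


Joining employees.id = orders.employee_id:
  employee Xander (id=5) -> order Keyboard
  employee Frank (id=1) -> order Laptop
  employee Carol (id=4) -> order Keyboard
  employee Olivia (id=6) -> order Mouse
  employee Uma (id=3) -> order Camera
  employee Frank (id=1) -> order Laptop


6 rows:
Xander, Keyboard, 9
Frank, Laptop, 1
Carol, Keyboard, 9
Olivia, Mouse, 9
Uma, Camera, 1
Frank, Laptop, 5


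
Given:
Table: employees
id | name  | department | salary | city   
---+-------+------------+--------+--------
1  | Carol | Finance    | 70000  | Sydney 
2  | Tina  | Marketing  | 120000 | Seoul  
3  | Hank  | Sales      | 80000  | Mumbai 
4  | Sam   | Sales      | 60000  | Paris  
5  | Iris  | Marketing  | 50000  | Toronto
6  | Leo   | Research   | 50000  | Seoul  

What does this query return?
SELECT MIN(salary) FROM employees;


Salaries: 70000, 120000, 80000, 60000, 50000, 50000
MIN = 50000

50000


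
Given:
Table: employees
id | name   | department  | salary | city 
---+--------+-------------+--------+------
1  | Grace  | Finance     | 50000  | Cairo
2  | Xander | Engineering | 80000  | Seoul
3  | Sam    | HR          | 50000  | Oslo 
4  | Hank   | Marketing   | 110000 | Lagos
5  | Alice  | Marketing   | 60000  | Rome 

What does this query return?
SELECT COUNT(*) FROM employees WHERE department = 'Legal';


Counting rows where department = 'Legal'


0


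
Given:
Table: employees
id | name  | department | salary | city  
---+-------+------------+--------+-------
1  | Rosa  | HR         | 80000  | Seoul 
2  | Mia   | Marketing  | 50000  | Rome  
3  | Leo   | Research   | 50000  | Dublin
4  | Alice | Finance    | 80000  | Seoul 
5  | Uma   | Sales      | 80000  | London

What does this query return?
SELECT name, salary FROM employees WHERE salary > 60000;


Filtering: salary > 60000
Matching: 3 rows

3 rows:
Rosa, 80000
Alice, 80000
Uma, 80000


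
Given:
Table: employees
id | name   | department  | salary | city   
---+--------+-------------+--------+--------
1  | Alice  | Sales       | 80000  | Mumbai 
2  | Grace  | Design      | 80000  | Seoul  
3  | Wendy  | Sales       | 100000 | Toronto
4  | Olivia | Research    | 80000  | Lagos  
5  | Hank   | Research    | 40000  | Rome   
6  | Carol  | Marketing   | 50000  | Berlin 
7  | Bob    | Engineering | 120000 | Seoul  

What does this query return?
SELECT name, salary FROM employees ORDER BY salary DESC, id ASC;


Sorting by salary DESC, then id ASC for ties

7 rows:
Bob, 120000
Wendy, 100000
Alice, 80000
Grace, 80000
Olivia, 80000
Carol, 50000
Hank, 40000


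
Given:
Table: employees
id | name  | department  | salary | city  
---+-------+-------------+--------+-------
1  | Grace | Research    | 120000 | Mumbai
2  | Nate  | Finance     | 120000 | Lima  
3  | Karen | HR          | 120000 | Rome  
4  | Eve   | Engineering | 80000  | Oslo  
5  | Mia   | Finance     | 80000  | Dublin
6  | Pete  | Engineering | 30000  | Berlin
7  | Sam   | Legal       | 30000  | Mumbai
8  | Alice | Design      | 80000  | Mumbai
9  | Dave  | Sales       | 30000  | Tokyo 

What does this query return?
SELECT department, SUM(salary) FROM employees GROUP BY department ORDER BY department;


Summing salary within each department:
  Design: 80000 = 80000
  Engineering: 80000 + 30000 = 110000
  Finance: 120000 + 80000 = 200000
  HR: 120000 = 120000
  Legal: 30000 = 30000
  Research: 120000 = 120000
  Sales: 30000 = 30000


7 groups:
Design, 80000
Engineering, 110000
Finance, 200000
HR, 120000
Legal, 30000
Research, 120000
Sales, 30000


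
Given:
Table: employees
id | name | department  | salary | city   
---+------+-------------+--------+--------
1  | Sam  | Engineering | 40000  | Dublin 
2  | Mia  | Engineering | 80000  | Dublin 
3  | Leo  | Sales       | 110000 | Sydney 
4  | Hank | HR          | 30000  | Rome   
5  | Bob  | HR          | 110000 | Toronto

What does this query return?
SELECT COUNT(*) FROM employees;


COUNT(*) counts all rows

5


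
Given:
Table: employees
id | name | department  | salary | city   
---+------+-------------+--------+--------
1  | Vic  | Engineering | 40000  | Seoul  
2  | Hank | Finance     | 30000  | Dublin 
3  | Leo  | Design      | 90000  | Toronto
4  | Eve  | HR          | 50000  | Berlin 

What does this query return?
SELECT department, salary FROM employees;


Projecting columns: department, salary

4 rows:
Engineering, 40000
Finance, 30000
Design, 90000
HR, 50000


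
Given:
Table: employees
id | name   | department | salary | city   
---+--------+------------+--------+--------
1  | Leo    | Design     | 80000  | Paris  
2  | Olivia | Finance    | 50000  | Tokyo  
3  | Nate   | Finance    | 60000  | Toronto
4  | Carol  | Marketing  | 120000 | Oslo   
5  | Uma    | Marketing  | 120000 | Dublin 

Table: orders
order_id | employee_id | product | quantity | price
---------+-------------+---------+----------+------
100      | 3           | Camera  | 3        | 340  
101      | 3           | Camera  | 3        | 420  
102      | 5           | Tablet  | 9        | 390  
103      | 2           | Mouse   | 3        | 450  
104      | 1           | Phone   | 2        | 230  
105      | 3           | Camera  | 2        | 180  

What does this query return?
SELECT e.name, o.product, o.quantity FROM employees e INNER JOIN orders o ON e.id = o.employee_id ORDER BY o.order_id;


Joining employees.id = orders.employee_id:
  employee Nate (id=3) -> order Camera
  employee Nate (id=3) -> order Camera
  employee Uma (id=5) -> order Tablet
  employee Olivia (id=2) -> order Mouse
  employee Leo (id=1) -> order Phone
  employee Nate (id=3) -> order Camera


6 rows:
Nate, Camera, 3
Nate, Camera, 3
Uma, Tablet, 9
Olivia, Mouse, 3
Leo, Phone, 2
Nate, Camera, 2


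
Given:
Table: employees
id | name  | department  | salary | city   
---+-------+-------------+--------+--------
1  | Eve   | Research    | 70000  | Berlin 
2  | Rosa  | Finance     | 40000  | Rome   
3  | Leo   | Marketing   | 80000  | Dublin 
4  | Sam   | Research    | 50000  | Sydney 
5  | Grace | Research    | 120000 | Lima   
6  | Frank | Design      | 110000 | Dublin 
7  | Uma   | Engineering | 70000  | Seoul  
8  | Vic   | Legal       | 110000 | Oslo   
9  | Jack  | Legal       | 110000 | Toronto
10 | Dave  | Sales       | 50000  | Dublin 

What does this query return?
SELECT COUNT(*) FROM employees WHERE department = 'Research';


Counting rows where department = 'Research'
  Eve -> MATCH
  Sam -> MATCH
  Grace -> MATCH


3


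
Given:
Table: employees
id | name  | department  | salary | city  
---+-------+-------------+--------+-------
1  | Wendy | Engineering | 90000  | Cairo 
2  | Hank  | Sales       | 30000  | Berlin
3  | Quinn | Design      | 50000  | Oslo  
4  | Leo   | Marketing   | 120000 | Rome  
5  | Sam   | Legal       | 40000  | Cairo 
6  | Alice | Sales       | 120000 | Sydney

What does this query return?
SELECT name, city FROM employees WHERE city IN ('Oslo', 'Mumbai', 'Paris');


Filtering: city IN ('Oslo', 'Mumbai', 'Paris')
Matching: 1 rows

1 rows:
Quinn, Oslo


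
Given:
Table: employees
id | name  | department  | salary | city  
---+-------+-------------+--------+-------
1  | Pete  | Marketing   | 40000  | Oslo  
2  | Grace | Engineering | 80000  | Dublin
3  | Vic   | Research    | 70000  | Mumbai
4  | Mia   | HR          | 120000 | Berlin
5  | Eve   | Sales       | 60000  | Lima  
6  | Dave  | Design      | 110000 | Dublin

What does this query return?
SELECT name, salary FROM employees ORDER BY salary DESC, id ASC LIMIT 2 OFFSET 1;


Sort by salary DESC (id ASC tiebreak), then skip 1 and take 2
Rows 2 through 3

2 rows:
Dave, 110000
Grace, 80000


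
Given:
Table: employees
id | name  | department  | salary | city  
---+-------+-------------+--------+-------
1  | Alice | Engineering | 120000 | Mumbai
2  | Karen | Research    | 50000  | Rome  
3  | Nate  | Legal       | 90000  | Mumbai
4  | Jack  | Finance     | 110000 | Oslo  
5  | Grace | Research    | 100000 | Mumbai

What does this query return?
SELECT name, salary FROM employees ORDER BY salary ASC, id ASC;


Sorting by salary ASC, then id ASC for ties

5 rows:
Karen, 50000
Nate, 90000
Grace, 100000
Jack, 110000
Alice, 120000


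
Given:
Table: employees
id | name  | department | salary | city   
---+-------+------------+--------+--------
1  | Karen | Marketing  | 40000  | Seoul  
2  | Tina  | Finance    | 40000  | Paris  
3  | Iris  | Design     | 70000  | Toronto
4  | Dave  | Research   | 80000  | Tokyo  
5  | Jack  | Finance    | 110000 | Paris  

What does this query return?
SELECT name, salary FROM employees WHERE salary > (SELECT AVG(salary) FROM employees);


Subquery: AVG(salary) = 68000.0
Filtering: salary > 68000.0
  Iris (70000) -> MATCH
  Dave (80000) -> MATCH
  Jack (110000) -> MATCH


3 rows:
Iris, 70000
Dave, 80000
Jack, 110000


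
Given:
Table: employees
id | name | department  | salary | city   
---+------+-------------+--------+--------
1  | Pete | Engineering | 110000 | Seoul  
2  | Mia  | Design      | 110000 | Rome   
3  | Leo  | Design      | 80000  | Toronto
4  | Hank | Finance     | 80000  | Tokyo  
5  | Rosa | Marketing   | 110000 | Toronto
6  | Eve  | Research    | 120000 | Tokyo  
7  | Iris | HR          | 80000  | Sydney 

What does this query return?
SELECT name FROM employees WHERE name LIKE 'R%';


LIKE 'R%' matches names starting with 'R'
Matching: 1

1 rows:
Rosa


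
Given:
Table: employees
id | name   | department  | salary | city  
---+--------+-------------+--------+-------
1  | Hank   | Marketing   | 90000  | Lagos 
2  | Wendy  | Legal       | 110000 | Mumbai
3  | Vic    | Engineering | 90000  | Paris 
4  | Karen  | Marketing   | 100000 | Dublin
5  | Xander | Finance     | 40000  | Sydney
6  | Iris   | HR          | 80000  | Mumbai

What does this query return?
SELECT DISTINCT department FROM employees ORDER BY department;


All 'department' values (row order): Marketing, Legal, Engineering, Marketing, Finance, HR
Removing duplicates leaves 5 unique value(s).

5 values:
Engineering
Finance
HR
Legal
Marketing


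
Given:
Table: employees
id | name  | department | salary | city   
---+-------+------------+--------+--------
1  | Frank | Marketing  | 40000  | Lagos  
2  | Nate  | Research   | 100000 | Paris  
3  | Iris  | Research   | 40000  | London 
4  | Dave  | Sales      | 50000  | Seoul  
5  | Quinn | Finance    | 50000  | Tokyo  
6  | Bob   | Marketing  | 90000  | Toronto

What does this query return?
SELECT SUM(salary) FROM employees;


SUM(salary) = 40000 + 100000 + 40000 + 50000 + 50000 + 90000 = 370000

370000


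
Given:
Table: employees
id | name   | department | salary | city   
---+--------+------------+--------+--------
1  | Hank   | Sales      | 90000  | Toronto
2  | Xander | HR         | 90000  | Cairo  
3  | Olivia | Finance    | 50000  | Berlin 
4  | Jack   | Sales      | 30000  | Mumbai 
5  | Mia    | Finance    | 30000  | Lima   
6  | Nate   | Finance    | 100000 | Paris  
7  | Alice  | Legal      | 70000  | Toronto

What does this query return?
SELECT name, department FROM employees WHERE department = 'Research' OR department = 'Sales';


Filtering: department = 'Research' OR 'Sales'
Matching: 2 rows

2 rows:
Hank, Sales
Jack, Sales


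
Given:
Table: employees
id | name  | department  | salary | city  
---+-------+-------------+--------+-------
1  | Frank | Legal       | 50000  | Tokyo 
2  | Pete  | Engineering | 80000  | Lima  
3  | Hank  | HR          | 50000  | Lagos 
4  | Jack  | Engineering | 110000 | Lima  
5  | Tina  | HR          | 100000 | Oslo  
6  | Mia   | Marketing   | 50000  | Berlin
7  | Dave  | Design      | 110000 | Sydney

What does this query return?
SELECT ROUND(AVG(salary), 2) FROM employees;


SUM(salary) = 550000
COUNT = 7
ROUND(AVG, 2) = ROUND(550000 / 7, 2) = 78571.43

78571.43


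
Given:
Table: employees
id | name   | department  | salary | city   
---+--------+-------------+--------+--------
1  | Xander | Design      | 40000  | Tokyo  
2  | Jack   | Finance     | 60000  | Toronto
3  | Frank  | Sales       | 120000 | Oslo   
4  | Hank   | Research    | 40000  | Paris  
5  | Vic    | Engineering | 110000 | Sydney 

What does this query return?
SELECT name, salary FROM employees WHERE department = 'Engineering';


Filtering: department = 'Engineering'
Matching rows: 1

1 rows:
Vic, 110000


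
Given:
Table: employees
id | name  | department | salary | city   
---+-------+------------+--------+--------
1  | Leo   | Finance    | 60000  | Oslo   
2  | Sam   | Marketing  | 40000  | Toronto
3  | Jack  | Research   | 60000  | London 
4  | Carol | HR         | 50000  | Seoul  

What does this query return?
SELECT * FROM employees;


SELECT * returns all 4 rows with all columns

4 rows:
1, Leo, Finance, 60000, Oslo
2, Sam, Marketing, 40000, Toronto
3, Jack, Research, 60000, London
4, Carol, HR, 50000, Seoul


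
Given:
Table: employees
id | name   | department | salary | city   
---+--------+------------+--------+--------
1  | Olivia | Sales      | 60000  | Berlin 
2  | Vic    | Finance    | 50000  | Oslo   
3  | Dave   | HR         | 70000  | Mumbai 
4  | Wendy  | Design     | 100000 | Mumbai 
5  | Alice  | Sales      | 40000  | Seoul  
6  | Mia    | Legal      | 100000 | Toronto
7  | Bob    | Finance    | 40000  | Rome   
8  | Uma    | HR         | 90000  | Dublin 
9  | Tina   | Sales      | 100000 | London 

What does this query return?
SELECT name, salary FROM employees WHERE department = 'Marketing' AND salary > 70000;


Filtering: department = 'Marketing' AND salary > 70000
Matching: 0 rows

Empty result set (0 rows)


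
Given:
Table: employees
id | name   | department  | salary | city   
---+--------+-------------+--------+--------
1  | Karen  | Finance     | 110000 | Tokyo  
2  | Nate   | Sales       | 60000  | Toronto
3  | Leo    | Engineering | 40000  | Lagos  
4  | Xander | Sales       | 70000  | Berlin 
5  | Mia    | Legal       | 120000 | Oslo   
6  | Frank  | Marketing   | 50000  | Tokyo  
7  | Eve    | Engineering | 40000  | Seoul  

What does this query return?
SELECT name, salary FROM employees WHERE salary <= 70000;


Filtering: salary <= 70000
Matching: 5 rows

5 rows:
Nate, 60000
Leo, 40000
Xander, 70000
Frank, 50000
Eve, 40000


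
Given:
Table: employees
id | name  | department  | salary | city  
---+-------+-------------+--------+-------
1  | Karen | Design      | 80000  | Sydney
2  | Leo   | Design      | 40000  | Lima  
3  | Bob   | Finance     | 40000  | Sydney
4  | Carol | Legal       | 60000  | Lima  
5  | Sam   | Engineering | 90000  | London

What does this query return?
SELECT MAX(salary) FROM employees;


Salaries: 80000, 40000, 40000, 60000, 90000
MAX = 90000

90000


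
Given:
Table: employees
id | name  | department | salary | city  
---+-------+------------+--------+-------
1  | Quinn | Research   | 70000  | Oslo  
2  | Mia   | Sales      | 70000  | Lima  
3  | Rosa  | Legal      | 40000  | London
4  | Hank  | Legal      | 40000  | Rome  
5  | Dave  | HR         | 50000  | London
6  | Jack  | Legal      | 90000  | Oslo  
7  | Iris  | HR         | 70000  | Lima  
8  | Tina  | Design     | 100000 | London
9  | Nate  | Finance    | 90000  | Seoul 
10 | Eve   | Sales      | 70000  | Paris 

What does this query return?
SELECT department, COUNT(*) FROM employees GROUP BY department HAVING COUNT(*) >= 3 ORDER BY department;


Groups with count >= 3:
  Legal: 3 -> PASS
  Design: 1 -> filtered out
  Finance: 1 -> filtered out
  HR: 2 -> filtered out
  Research: 1 -> filtered out
  Sales: 2 -> filtered out


1 groups:
Legal, 3


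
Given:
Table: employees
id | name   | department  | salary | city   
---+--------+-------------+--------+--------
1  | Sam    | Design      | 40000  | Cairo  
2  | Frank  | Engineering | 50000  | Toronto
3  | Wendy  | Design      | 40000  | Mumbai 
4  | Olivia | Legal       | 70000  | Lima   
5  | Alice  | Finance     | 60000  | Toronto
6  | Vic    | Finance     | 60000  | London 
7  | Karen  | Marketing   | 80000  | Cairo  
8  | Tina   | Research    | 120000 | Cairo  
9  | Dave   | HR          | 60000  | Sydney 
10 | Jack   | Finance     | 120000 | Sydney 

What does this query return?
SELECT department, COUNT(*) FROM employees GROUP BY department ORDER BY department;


Assigning each row to its department group:
  Sam -> Design
  Frank -> Engineering
  Wendy -> Design
  Olivia -> Legal
  Alice -> Finance
  Vic -> Finance
  Karen -> Marketing
  Tina -> Research
  Dave -> HR
  Jack -> Finance


7 groups:
Design, 2
Engineering, 1
Finance, 3
HR, 1
Legal, 1
Marketing, 1
Research, 1


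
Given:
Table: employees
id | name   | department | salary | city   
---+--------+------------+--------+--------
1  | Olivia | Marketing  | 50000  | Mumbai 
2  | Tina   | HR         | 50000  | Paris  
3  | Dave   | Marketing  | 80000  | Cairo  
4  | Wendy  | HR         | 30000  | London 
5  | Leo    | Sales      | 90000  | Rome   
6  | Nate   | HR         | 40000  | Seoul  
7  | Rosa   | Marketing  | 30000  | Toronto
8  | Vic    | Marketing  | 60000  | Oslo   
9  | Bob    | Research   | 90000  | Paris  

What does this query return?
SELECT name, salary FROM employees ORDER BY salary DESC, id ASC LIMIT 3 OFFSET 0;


Sort by salary DESC (id ASC tiebreak), then skip 0 and take 3
Rows 1 through 3

3 rows:
Leo, 90000
Bob, 90000
Dave, 80000


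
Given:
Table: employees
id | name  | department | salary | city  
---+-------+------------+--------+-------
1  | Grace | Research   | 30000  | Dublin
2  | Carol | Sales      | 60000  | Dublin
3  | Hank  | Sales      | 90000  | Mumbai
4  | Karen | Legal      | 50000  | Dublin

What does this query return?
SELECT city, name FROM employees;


Projecting columns: city, name

4 rows:
Dublin, Grace
Dublin, Carol
Mumbai, Hank
Dublin, Karen


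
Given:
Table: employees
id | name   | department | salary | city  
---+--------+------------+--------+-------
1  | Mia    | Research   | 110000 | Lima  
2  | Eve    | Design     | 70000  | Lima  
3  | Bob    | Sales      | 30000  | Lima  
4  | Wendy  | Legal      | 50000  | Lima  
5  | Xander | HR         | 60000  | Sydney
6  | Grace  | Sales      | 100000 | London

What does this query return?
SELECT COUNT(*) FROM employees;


COUNT(*) counts all rows

6


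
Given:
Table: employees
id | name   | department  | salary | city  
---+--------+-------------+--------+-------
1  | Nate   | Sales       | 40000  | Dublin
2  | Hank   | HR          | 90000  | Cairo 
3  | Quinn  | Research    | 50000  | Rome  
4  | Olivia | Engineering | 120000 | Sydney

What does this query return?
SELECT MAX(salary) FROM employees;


Salaries: 40000, 90000, 50000, 120000
MAX = 120000

120000


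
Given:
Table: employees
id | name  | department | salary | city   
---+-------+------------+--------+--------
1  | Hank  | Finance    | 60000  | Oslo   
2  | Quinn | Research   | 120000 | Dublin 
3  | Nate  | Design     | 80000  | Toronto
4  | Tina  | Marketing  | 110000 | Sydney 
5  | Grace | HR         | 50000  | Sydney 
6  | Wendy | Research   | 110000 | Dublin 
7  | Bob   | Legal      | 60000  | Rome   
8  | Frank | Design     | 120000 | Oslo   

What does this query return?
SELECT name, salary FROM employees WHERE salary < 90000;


Filtering: salary < 90000
Matching: 4 rows

4 rows:
Hank, 60000
Nate, 80000
Grace, 50000
Bob, 60000


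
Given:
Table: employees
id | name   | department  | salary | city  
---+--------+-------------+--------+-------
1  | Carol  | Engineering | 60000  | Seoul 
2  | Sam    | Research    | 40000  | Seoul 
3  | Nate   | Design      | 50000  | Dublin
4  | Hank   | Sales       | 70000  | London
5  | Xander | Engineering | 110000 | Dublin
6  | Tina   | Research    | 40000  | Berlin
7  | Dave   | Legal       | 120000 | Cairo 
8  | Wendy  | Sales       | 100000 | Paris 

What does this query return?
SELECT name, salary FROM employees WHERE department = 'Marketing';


Filtering: department = 'Marketing'
Matching rows: 0

Empty result set (0 rows)


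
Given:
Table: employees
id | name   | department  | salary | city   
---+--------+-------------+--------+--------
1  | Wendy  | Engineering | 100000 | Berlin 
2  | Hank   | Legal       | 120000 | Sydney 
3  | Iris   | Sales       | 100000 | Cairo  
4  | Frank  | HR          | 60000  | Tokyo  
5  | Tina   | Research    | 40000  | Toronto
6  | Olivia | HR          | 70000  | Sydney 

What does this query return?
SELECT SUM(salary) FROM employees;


SUM(salary) = 100000 + 120000 + 100000 + 60000 + 40000 + 70000 = 490000

490000


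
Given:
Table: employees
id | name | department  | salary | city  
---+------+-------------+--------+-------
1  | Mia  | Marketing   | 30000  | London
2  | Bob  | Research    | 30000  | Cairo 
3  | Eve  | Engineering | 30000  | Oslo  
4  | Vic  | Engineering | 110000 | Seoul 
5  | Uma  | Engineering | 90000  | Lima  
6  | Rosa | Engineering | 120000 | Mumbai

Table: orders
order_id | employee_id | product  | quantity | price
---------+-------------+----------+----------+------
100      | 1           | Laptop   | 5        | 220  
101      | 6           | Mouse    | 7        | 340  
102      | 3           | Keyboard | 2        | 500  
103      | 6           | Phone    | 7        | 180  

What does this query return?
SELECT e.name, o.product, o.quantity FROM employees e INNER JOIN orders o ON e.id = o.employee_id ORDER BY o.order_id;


Joining employees.id = orders.employee_id:
  employee Mia (id=1) -> order Laptop
  employee Rosa (id=6) -> order Mouse
  employee Eve (id=3) -> order Keyboard
  employee Rosa (id=6) -> order Phone


4 rows:
Mia, Laptop, 5
Rosa, Mouse, 7
Eve, Keyboard, 2
Rosa, Phone, 7


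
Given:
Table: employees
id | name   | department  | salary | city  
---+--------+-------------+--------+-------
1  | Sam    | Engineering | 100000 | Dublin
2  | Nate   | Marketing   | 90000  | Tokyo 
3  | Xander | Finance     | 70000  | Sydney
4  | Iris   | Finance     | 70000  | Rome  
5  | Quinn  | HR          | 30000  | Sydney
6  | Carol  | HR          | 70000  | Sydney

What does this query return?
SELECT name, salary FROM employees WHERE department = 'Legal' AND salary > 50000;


Filtering: department = 'Legal' AND salary > 50000
Matching: 0 rows

Empty result set (0 rows)


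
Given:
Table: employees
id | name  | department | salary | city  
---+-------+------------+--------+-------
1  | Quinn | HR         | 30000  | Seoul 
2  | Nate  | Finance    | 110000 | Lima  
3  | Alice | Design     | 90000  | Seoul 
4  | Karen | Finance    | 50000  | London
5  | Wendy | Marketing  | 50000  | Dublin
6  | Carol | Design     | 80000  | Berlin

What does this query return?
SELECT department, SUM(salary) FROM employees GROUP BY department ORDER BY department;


Summing salary within each department:
  Design: 90000 + 80000 = 170000
  Finance: 110000 + 50000 = 160000
  HR: 30000 = 30000
  Marketing: 50000 = 50000


4 groups:
Design, 170000
Finance, 160000
HR, 30000
Marketing, 50000


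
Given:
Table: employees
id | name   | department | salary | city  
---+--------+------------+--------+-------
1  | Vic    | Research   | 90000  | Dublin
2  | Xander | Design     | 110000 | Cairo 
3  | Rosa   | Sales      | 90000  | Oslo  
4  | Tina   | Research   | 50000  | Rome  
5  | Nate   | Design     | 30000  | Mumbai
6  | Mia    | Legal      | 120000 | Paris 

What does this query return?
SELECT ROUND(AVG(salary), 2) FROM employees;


SUM(salary) = 490000
COUNT = 6
ROUND(AVG, 2) = ROUND(490000 / 6, 2) = 81666.67

81666.67


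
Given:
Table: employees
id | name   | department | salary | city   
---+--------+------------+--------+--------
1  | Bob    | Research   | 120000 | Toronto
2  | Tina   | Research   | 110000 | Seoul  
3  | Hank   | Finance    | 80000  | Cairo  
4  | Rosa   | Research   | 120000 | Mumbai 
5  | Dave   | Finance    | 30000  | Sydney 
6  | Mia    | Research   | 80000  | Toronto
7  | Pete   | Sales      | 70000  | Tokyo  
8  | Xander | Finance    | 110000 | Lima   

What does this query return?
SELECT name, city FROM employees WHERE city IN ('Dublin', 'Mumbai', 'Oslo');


Filtering: city IN ('Dublin', 'Mumbai', 'Oslo')
Matching: 1 rows

1 rows:
Rosa, Mumbai


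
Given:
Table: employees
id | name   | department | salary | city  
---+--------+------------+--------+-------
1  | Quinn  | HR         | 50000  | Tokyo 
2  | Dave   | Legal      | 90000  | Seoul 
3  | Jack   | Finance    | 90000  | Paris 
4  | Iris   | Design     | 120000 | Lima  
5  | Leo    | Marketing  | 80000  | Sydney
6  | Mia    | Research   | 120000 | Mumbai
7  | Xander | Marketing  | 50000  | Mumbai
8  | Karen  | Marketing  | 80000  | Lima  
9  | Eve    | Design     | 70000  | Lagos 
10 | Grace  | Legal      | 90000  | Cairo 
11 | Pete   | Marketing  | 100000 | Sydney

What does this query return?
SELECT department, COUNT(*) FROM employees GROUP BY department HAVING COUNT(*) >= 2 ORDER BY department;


Groups with count >= 2:
  Design: 2 -> PASS
  Legal: 2 -> PASS
  Marketing: 4 -> PASS
  Finance: 1 -> filtered out
  HR: 1 -> filtered out
  Research: 1 -> filtered out


3 groups:
Design, 2
Legal, 2
Marketing, 4


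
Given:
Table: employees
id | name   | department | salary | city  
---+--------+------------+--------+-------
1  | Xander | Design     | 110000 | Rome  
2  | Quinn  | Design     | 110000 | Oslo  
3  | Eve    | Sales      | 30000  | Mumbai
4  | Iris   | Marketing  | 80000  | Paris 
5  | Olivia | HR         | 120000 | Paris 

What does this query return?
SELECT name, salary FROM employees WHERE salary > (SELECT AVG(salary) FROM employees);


Subquery: AVG(salary) = 90000.0
Filtering: salary > 90000.0
  Xander (110000) -> MATCH
  Quinn (110000) -> MATCH
  Olivia (120000) -> MATCH


3 rows:
Xander, 110000
Quinn, 110000
Olivia, 120000


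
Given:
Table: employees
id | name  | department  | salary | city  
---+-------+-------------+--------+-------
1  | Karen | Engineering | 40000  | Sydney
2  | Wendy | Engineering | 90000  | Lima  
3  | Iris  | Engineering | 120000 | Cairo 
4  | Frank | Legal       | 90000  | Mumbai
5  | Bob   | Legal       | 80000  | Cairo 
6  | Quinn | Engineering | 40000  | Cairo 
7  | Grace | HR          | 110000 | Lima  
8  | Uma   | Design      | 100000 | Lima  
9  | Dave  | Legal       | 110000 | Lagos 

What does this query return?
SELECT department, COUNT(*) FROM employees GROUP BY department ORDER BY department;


Assigning each row to its department group:
  Karen -> Engineering
  Wendy -> Engineering
  Iris -> Engineering
  Frank -> Legal
  Bob -> Legal
  Quinn -> Engineering
  Grace -> HR
  Uma -> Design
  Dave -> Legal


4 groups:
Design, 1
Engineering, 4
HR, 1
Legal, 3


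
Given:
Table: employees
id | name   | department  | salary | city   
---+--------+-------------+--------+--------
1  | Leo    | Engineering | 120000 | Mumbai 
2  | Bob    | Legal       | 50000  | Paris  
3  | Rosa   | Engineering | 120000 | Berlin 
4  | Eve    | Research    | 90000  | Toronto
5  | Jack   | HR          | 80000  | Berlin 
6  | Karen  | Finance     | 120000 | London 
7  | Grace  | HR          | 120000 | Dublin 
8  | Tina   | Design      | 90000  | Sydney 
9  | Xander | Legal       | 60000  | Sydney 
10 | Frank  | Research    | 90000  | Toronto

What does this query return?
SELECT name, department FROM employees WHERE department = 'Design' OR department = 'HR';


Filtering: department = 'Design' OR 'HR'
Matching: 3 rows

3 rows:
Jack, HR
Grace, HR
Tina, Design


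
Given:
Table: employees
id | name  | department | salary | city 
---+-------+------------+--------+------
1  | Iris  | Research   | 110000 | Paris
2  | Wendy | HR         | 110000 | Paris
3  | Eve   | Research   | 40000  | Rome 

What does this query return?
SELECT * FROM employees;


SELECT * returns all 3 rows with all columns

3 rows:
1, Iris, Research, 110000, Paris
2, Wendy, HR, 110000, Paris
3, Eve, Research, 40000, Rome


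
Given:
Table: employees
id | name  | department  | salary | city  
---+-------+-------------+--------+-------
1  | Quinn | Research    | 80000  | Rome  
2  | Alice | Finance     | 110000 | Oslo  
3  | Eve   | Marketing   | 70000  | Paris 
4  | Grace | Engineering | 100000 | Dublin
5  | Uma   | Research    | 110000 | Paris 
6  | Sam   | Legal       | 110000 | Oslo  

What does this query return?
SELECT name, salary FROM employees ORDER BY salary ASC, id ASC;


Sorting by salary ASC, then id ASC for ties

6 rows:
Eve, 70000
Quinn, 80000
Grace, 100000
Alice, 110000
Uma, 110000
Sam, 110000


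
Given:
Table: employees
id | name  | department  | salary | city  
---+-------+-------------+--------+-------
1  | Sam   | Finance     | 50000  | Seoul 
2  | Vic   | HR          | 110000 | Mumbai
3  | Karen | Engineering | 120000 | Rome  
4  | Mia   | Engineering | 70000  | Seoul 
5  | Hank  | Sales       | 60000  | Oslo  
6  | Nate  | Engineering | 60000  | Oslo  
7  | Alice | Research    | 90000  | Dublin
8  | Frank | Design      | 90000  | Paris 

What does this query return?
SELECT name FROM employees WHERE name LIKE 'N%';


LIKE 'N%' matches names starting with 'N'
Matching: 1

1 rows:
Nate


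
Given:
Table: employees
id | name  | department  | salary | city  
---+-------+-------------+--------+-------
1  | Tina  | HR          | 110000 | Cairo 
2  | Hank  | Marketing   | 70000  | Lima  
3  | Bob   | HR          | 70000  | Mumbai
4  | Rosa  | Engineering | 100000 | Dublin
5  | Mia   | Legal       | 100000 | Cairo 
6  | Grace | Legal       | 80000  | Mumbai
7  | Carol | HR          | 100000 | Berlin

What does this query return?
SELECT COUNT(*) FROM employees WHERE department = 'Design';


Counting rows where department = 'Design'


0


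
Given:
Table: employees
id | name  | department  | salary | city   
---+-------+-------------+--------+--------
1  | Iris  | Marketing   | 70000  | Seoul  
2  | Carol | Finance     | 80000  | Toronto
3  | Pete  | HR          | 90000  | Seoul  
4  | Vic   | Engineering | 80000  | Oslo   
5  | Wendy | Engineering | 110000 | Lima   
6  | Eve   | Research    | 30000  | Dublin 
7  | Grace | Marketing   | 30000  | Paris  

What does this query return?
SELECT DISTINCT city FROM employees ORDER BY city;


All 'city' values (row order): Seoul, Toronto, Seoul, Oslo, Lima, Dublin, Paris
Removing duplicates leaves 6 unique value(s).

6 values:
Dublin
Lima
Oslo
Paris
Seoul
Toronto


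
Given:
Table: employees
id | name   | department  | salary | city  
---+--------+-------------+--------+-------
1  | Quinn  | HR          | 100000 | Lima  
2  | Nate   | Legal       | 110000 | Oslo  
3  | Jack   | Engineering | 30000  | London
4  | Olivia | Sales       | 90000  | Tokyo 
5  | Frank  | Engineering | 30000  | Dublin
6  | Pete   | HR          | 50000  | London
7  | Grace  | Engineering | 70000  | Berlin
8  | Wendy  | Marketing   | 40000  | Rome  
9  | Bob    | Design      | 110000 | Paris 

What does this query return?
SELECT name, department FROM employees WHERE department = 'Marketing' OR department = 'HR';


Filtering: department = 'Marketing' OR 'HR'
Matching: 3 rows

3 rows:
Quinn, HR
Pete, HR
Wendy, Marketing


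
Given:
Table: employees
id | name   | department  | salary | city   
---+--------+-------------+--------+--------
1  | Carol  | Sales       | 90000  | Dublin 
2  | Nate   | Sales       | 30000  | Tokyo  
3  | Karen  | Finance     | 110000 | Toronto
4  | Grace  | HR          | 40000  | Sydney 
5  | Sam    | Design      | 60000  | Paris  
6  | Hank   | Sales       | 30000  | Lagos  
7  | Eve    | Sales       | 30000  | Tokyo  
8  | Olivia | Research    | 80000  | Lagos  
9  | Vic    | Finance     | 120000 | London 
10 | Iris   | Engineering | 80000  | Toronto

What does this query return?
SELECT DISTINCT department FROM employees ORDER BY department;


All 'department' values (row order): Sales, Sales, Finance, HR, Design, Sales, Sales, Research, Finance, Engineering
Removing duplicates leaves 6 unique value(s).

6 values:
Design
Engineering
Finance
HR
Research
Sales


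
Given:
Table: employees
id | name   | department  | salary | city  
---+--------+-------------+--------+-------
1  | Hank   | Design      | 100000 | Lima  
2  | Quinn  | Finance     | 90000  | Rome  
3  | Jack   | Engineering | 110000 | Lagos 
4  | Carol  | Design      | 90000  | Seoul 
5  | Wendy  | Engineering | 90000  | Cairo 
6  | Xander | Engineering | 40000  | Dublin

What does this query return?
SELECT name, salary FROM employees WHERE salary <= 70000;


Filtering: salary <= 70000
Matching: 1 rows

1 rows:
Xander, 40000


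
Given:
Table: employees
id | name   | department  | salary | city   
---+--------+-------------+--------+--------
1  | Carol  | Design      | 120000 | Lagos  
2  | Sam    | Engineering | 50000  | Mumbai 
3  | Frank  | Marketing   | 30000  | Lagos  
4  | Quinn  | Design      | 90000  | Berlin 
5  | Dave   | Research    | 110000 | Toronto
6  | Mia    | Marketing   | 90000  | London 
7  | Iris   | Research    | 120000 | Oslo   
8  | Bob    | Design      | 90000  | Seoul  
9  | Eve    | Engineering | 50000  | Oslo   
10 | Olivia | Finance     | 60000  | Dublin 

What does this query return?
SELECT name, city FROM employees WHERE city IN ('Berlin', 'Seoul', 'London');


Filtering: city IN ('Berlin', 'Seoul', 'London')
Matching: 3 rows

3 rows:
Quinn, Berlin
Mia, London
Bob, Seoul


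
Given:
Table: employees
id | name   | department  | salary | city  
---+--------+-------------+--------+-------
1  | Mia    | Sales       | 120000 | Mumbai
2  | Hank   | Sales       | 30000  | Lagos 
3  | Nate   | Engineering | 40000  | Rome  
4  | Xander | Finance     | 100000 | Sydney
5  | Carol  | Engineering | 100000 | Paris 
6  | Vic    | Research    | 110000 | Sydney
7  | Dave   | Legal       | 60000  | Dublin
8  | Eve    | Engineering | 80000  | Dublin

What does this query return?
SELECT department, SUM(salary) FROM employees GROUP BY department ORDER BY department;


Summing salary within each department:
  Engineering: 40000 + 100000 + 80000 = 220000
  Finance: 100000 = 100000
  Legal: 60000 = 60000
  Research: 110000 = 110000
  Sales: 120000 + 30000 = 150000


5 groups:
Engineering, 220000
Finance, 100000
Legal, 60000
Research, 110000
Sales, 150000


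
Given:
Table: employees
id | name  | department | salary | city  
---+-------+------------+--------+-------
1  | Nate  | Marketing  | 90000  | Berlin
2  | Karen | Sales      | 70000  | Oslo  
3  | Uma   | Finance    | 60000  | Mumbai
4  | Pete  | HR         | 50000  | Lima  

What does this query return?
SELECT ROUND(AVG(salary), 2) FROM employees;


SUM(salary) = 270000
COUNT = 4
ROUND(AVG, 2) = ROUND(270000 / 4, 2) = 67500.0

67500.0


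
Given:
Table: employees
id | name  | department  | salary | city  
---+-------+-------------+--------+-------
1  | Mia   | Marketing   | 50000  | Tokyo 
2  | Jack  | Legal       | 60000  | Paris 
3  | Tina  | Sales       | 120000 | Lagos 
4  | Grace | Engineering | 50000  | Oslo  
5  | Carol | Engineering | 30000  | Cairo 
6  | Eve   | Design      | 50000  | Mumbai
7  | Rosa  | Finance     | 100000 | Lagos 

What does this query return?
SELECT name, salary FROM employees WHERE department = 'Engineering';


Filtering: department = 'Engineering'
Matching rows: 2

2 rows:
Grace, 50000
Carol, 30000
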